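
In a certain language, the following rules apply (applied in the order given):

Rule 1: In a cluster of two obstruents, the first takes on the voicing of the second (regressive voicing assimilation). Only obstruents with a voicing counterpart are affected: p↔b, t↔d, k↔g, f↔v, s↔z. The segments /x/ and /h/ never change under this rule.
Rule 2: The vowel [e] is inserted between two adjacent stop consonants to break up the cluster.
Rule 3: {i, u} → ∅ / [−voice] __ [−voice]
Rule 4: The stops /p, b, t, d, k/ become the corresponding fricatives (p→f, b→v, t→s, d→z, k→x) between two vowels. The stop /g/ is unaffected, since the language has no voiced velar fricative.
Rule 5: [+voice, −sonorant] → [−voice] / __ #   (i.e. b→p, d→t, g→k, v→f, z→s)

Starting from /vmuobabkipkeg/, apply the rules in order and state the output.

vmuovafekpexek

Rule 1 (regressive voicing assimilation): /b/ precedes the voiceless obstruent /k/, so it devoices to [p] by assimilation. /vmuobabkipkeg/ → vmuobapkipkeg.
Rule 2 (stop-cluster e-epenthesis): /p/ and /k/ form a stop–stop cluster, so [e] is inserted between them. /p/ and /k/ form a stop–stop cluster, so [e] is inserted between them. /vmuobapkipkeg/ → vmuobapekipekeg.
Rule 3 (high vowel syncope): /i/ is a high vowel flanked by voiceless consonants /k/ and /p/, so it deletes. /vmuobapekipekeg/ → vmuobapekpekeg.
Rule 4 (intervocalic spirantization): /b/ is a stop between vowels /o/ and /a/, so it spirantizes to the fricative [v]. /p/ is a stop between vowels /a/ and /e/, so it spirantizes to the fricative [f]. /k/ is a stop between vowels /e/ and /e/, so it spirantizes to the fricative [x]. /vmuobapekpekeg/ → vmuovafekpexeg.
Rule 5 (final devoicing): /g/ is a voiced obstruent in word-final position, so it devoices to [k]. /vmuovafekpexeg/ → vmuovafekpexek.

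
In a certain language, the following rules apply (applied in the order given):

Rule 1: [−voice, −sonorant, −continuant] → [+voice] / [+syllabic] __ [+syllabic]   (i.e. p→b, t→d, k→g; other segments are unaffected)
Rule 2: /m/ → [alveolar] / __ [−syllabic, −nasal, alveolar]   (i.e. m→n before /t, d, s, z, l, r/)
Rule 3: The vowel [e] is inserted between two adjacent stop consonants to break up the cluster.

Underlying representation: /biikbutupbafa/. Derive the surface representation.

Rule 1 (intervocalic voicing): /t/ is a voiceless stop between vowels /u/ and /u/, so it voices to [d]. /biikbutupbafa/ → biikbudupbafa.
Rule 2 (nasal place assimilation): no segment meets the environment; /biikbudupbafa/ is unchanged.
Rule 3 (stop-cluster e-epenthesis): /k/ and /b/ form a stop–stop cluster, so [e] is inserted between them. /p/ and /b/ form a stop–stop cluster, so [e] is inserted between them. /biikbudupbafa/ → biikebudupebafa.

biikebudupebafa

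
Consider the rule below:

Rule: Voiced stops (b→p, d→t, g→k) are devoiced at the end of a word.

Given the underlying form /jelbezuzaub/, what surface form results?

jelbezuzaup

Scanning /jelbezuzaub/: /b/ at position 4 is not in the conditioning environment; /b/ is a voiced stop in word-final position, so it devoices to [p].
Result: [jelbezuzaup].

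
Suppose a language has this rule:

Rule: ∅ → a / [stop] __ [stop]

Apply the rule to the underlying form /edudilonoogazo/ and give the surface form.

edudilonoogazo

No segment of /edudilonoogazo/ meets the structural description of the rule, so the form surfaces unchanged.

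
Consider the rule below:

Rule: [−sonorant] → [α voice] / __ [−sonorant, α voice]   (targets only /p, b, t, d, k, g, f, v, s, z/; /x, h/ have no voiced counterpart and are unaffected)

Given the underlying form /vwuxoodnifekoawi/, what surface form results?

No segment of /vwuxoodnifekoawi/ meets the structural description of the rule, so the form surfaces unchanged.

vwuxoodnifekoawi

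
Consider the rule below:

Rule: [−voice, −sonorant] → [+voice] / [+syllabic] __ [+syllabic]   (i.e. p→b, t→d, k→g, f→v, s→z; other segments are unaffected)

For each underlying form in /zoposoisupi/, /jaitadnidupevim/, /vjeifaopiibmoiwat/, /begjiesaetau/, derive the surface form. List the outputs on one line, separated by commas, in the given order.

/zoposoisupi/: /p/ is a voiceless obstruent between vowels /o/ and /o/, so it voices to [b]. /s/ is a voiceless obstruent between vowels /o/ and /o/, so it voices to [z]. /s/ is a voiceless obstruent between vowels /i/ and /u/, so it voices to [z]. /p/ is a voiceless obstruent between vowels /u/ and /i/, so it voices to [b]. → [zobozoizubi].
/jaitadnidupevim/: /t/ is a voiceless obstruent between vowels /i/ and /a/, so it voices to [d]. /p/ is a voiceless obstruent between vowels /u/ and /e/, so it voices to [b]. → [jaidadnidubevim].
/vjeifaopiibmoiwat/: /f/ is a voiceless obstruent between vowels /i/ and /a/, so it voices to [v]. /p/ is a voiceless obstruent between vowels /o/ and /i/, so it voices to [b]. → [vjeivaobiibmoiwat].
/begjiesaetau/: /s/ is a voiceless obstruent between vowels /e/ and /a/, so it voices to [z]. /t/ is a voiceless obstruent between vowels /e/ and /a/, so it voices to [d]. → [begjiezaedau].

zobozoizubi, jaidadnidubevim, vjeivaobiibmoiwat, begjiezaedau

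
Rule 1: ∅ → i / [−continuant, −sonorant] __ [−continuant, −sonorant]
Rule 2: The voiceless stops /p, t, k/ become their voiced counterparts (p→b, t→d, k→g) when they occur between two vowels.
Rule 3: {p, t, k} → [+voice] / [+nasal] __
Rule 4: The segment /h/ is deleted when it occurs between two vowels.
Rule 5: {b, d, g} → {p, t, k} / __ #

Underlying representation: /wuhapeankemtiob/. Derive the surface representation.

Rule 1 (stop-cluster i-epenthesis): no segment meets the environment; /wuhapeankemtiob/ is unchanged.
Rule 2 (intervocalic voicing): /p/ is a voiceless stop between vowels /a/ and /e/, so it voices to [b]. /wuhapeankemtiob/ → wuhabeankemtiob.
Rule 3 (post-nasal voicing): /k/ is a voiceless stop immediately after the nasal /n/, so it voices to [g]. /t/ is a voiceless stop immediately after the nasal /m/, so it voices to [d]. /wuhabeankemtiob/ → wuhabeangemdiob.
Rule 4 (intervocalic h-deletion): /h/ occurs between vowels /u/ and /a/, so it deletes. /wuhabeangemdiob/ → wuabeangemdiob.
Rule 5 (final devoicing): /b/ is a voiced stop in word-final position, so it devoices to [p]. /wuabeangemdiob/ → wuabeangemdiop.

wuabeangemdiop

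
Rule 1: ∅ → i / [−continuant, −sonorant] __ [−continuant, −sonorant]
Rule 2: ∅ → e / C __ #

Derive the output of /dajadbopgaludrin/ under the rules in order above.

dajadibopigaludrine

Rule 1 (stop-cluster i-epenthesis): /d/ and /b/ form a stop–stop cluster, so [i] is inserted between them. /p/ and /g/ form a stop–stop cluster, so [i] is inserted between them. /dajadbopgaludrin/ → dajadibopigaludrin.
Rule 2 (final e-epenthesis): the form ends in the consonant /n/, so [e] is inserted word-finally. /dajadibopigaludrin/ → dajadibopigaludrine.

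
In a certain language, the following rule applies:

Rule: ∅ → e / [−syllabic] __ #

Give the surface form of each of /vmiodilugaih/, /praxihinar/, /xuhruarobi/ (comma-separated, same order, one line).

vmiodilugaihe, praxihinare, xuhruarobi

/vmiodilugaih/: the form ends in the consonant /h/, so [e] is inserted word-finally. → [vmiodilugaihe].
/praxihinar/: the form ends in the consonant /r/, so [e] is inserted word-finally. → [praxihinare].
/xuhruarobi/: the rule's environment is not met; surfaces unchanged as [xuhruarobi].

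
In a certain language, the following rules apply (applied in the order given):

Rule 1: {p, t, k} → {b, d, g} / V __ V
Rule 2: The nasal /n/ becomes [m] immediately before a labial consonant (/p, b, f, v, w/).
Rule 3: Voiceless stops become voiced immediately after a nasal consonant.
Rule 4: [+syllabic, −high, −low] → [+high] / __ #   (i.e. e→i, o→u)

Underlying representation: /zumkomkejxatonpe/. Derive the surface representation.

Rule 1 (intervocalic voicing): /t/ is a voiceless stop between vowels /a/ and /o/, so it voices to [d]. /zumkomkejxatonpe/ → zumkomkejxadonpe.
Rule 2 (nasal place assimilation): /n/ precedes the labial consonant /p/, so it assimilates in place to [m]. /zumkomkejxadonpe/ → zumkomkejxadompe.
Rule 3 (post-nasal voicing): /k/ is a voiceless stop immediately after the nasal /m/, so it voices to [g]. /k/ is a voiceless stop immediately after the nasal /m/, so it voices to [g]. /p/ is a voiceless stop immediately after the nasal /m/, so it voices to [b]. /zumkomkejxadompe/ → zumgomgejxadombe.
Rule 4 (final vowel raising): /e/ is a mid vowel in word-final position, so it raises to [i]. /zumgomgejxadombe/ → zumgomgejxadombi.

zumgomgejxadombi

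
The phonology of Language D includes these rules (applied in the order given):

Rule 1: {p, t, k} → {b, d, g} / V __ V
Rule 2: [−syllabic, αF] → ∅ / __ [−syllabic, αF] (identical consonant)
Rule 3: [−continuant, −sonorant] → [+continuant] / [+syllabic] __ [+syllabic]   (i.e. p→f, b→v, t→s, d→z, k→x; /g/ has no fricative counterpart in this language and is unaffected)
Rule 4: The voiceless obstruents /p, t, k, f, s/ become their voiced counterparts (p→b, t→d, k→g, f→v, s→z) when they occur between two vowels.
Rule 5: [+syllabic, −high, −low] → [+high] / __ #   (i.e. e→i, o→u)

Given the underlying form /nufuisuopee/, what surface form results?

nuvuizuovei

Rule 1 (intervocalic voicing): /p/ is a voiceless stop between vowels /o/ and /e/, so it voices to [b]. /nufuisuopee/ → nufuisuobee.
Rule 2 (degemination): no segment meets the environment; /nufuisuobee/ is unchanged.
Rule 3 (intervocalic spirantization): /b/ is a stop between vowels /o/ and /e/, so it spirantizes to the fricative [v]. /nufuisuobee/ → nufuisuovee.
Rule 4 (intervocalic voicing): /f/ is a voiceless obstruent between vowels /u/ and /u/, so it voices to [v]. /s/ is a voiceless obstruent between vowels /i/ and /u/, so it voices to [z]. /nufuisuovee/ → nuvuizuovee.
Rule 5 (final vowel raising): /e/ is a mid vowel in word-final position, so it raises to [i]. /nuvuizuovee/ → nuvuizuovei.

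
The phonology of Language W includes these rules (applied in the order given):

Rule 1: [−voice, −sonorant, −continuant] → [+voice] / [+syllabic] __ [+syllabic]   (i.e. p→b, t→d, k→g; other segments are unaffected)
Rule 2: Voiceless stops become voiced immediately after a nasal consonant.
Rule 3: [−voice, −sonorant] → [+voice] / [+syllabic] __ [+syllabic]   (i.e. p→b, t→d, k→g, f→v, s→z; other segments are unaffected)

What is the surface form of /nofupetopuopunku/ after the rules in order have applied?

Rule 1 (intervocalic voicing): /p/ is a voiceless stop between vowels /u/ and /e/, so it voices to [b]. /t/ is a voiceless stop between vowels /e/ and /o/, so it voices to [d]. /p/ is a voiceless stop between vowels /o/ and /u/, so it voices to [b]. /p/ is a voiceless stop between vowels /o/ and /u/, so it voices to [b]. /nofupetopuopunku/ → nofubedobuobunku.
Rule 2 (post-nasal voicing): /k/ is a voiceless stop immediately after the nasal /n/, so it voices to [g]. /nofubedobuobunku/ → nofubedobuobungu.
Rule 3 (intervocalic voicing): /f/ is a voiceless obstruent between vowels /o/ and /u/, so it voices to [v]. /nofubedobuobungu/ → novubedobuobungu.

novubedobuobungu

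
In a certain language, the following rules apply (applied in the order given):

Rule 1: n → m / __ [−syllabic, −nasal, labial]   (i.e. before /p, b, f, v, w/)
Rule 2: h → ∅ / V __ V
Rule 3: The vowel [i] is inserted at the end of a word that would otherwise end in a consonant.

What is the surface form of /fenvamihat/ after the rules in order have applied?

Rule 1 (nasal place assimilation): /n/ precedes the labial consonant /v/, so it assimilates in place to [m]. /fenvamihat/ → femvamihat.
Rule 2 (intervocalic h-deletion): /h/ occurs between vowels /i/ and /a/, so it deletes. /femvamihat/ → femvamiat.
Rule 3 (final i-epenthesis): the form ends in the consonant /t/, so [i] is inserted word-finally. /femvamiat/ → femvamiati.

femvamiati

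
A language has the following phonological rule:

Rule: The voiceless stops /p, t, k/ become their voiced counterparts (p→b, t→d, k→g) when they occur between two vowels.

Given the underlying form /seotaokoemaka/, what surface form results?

/t/ is a voiceless stop between vowels /o/ and /a/, so it voices to [d].
/k/ is a voiceless stop between vowels /o/ and /o/, so it voices to [g].
/k/ is a voiceless stop between vowels /a/ and /a/, so it voices to [g].
Surface form: [seodaogoemaga].

seodaogoemaga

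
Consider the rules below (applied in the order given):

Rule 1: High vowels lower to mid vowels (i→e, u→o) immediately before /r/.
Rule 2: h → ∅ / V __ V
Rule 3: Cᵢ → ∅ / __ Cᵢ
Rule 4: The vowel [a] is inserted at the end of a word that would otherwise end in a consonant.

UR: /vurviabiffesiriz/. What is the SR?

Rule 1 (pre-rhotic lowering): /u/ is a high vowel immediately before /r/, so it lowers to [o]. /i/ is a high vowel immediately before /r/, so it lowers to [e]. /vurviabiffesiriz/ → vorviabiffeseriz.
Rule 2 (intervocalic h-deletion): no segment meets the environment; /vorviabiffeseriz/ is unchanged.
Rule 3 (degemination): /ff/ is a geminate; the first /f/ deletes. /vorviabiffeseriz/ → vorviabifeseriz.
Rule 4 (final a-epenthesis): the form ends in the consonant /z/, so [a] is inserted word-finally. /vorviabifeseriz/ → vorviabifeseriza.

vorviabifeseriza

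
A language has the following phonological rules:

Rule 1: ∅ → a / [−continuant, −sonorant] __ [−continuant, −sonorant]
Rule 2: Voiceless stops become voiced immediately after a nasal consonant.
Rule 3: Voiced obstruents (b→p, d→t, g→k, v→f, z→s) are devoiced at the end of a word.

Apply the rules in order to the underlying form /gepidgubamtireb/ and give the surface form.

Rule 1 (stop-cluster a-epenthesis): /d/ and /g/ form a stop–stop cluster, so [a] is inserted between them. /gepidgubamtireb/ → gepidagubamtireb.
Rule 2 (post-nasal voicing): /t/ is a voiceless stop immediately after the nasal /m/, so it voices to [d]. /gepidagubamtireb/ → gepidagubamdireb.
Rule 3 (final devoicing): /b/ is a voiced obstruent in word-final position, so it devoices to [p]. /gepidagubamdireb/ → gepidagubamdirep.

gepidagubamdirep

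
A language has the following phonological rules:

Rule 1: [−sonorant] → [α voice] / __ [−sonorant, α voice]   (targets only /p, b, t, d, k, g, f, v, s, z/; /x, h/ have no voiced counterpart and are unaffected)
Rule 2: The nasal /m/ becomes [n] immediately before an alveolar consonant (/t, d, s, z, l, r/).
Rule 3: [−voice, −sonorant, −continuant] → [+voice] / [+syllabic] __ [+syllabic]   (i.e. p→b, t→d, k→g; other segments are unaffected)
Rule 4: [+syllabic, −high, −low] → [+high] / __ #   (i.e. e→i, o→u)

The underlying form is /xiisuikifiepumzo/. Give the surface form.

xiisuigifiebunzu

Rule 1 (regressive voicing assimilation): no segment meets the environment; /xiisuikifiepumzo/ is unchanged.
Rule 2 (nasal place assimilation): /m/ precedes the alveolar consonant /z/, so it assimilates in place to [n]. /xiisuikifiepumzo/ → xiisuikifiepunzo.
Rule 3 (intervocalic voicing): /k/ is a voiceless stop between vowels /i/ and /i/, so it voices to [g]. /p/ is a voiceless stop between vowels /e/ and /u/, so it voices to [b]. /xiisuikifiepunzo/ → xiisuigifiebunzo.
Rule 4 (final vowel raising): /o/ is a mid vowel in word-final position, so it raises to [u]. /xiisuigifiebunzo/ → xiisuigifiebunzu.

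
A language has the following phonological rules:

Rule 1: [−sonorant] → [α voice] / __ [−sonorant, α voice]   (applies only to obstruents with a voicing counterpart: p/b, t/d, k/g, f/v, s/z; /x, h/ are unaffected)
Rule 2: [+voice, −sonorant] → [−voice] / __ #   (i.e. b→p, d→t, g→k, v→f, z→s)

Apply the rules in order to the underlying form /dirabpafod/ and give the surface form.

dirappafot

Rule 1 (regressive voicing assimilation): /b/ precedes the voiceless obstruent /p/, so it devoices to [p] by assimilation. /dirabpafod/ → dirappafod.
Rule 2 (final devoicing): /d/ is a voiced obstruent in word-final position, so it devoices to [t]. /dirappafod/ → dirappafot.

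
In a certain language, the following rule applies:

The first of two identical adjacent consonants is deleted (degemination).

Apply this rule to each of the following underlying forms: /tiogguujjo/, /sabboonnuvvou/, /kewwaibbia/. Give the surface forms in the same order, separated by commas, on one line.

tioguujo, saboonuvou, kewaibia

/tiogguujjo/: /gg/ is a geminate; the first /g/ deletes. /jj/ is a geminate; the first /j/ deletes. → [tioguujo].
/sabboonnuvvou/: /bb/ is a geminate; the first /b/ deletes. /nn/ is a geminate; the first /n/ deletes. /vv/ is a geminate; the first /v/ deletes. → [saboonuvou].
/kewwaibbia/: /ww/ is a geminate; the first /w/ deletes. /bb/ is a geminate; the first /b/ deletes. → [kewaibia].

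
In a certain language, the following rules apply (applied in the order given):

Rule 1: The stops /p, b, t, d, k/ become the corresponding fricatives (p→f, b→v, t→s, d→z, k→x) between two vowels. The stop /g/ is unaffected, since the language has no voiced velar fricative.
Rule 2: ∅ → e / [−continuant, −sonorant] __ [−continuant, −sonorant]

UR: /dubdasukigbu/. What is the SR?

Rule 1 (intervocalic spirantization): /k/ is a stop between vowels /u/ and /i/, so it spirantizes to the fricative [x]. /dubdasukigbu/ → dubdasuxigbu.
Rule 2 (stop-cluster e-epenthesis): /b/ and /d/ form a stop–stop cluster, so [e] is inserted between them. /g/ and /b/ form a stop–stop cluster, so [e] is inserted between them. /dubdasuxigbu/ → dubedasuxigebu.

dubedasuxigebu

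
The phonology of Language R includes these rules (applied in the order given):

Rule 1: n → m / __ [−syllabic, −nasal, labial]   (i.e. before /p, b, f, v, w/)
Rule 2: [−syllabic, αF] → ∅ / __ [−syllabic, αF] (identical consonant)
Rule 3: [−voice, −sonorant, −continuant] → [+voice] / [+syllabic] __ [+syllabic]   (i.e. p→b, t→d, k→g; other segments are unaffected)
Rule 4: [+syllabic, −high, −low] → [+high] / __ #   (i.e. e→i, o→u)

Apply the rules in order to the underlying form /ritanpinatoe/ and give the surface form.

Rule 1 (nasal place assimilation): /n/ precedes the labial consonant /p/, so it assimilates in place to [m]. /ritanpinatoe/ → ritampinatoe.
Rule 2 (degemination): no segment meets the environment; /ritampinatoe/ is unchanged.
Rule 3 (intervocalic voicing): /t/ is a voiceless stop between vowels /i/ and /a/, so it voices to [d]. /t/ is a voiceless stop between vowels /a/ and /o/, so it voices to [d]. /ritampinatoe/ → ridampinadoe.
Rule 4 (final vowel raising): /e/ is a mid vowel in word-final position, so it raises to [i]. /ridampinadoe/ → ridampinadoi.

ridampinadoi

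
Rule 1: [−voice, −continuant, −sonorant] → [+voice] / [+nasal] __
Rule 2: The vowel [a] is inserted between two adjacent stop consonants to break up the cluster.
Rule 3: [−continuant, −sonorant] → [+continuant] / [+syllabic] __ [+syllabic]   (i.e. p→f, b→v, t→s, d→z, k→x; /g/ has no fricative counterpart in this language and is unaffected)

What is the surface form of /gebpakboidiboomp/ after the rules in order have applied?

gevafaxavoizivoomb

Rule 1 (post-nasal voicing): /p/ is a voiceless stop immediately after the nasal /m/, so it voices to [b]. /gebpakboidiboomp/ → gebpakboidiboomb.
Rule 2 (stop-cluster a-epenthesis): /b/ and /p/ form a stop–stop cluster, so [a] is inserted between them. /k/ and /b/ form a stop–stop cluster, so [a] is inserted between them. /gebpakboidiboomb/ → gebapakaboidiboomb.
Rule 3 (intervocalic spirantization): /b/ is a stop between vowels /e/ and /a/, so it spirantizes to the fricative [v]. /p/ is a stop between vowels /a/ and /a/, so it spirantizes to the fricative [f]. /k/ is a stop between vowels /a/ and /a/, so it spirantizes to the fricative [x]. /b/ is a stop between vowels /a/ and /o/, so it spirantizes to the fricative [v]. /d/ is a stop between vowels /i/ and /i/, so it spirantizes to the fricative [z]. /b/ is a stop between vowels /i/ and /o/, so it spirantizes to the fricative [v]. /gebapakaboidiboomb/ → gevafaxavoizivoomb.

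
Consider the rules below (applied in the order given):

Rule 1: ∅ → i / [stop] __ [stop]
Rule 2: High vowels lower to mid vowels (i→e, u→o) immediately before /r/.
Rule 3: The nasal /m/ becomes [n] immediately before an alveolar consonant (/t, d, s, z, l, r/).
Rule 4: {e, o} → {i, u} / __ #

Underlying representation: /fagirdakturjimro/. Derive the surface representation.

fagerdakitorjinru

Rule 1 (stop-cluster i-epenthesis): /k/ and /t/ form a stop–stop cluster, so [i] is inserted between them. /fagirdakturjimro/ → fagirdakiturjimro.
Rule 2 (pre-rhotic lowering): /i/ is a high vowel immediately before /r/, so it lowers to [e]. /u/ is a high vowel immediately before /r/, so it lowers to [o]. /fagirdakiturjimro/ → fagerdakitorjimro.
Rule 3 (nasal place assimilation): /m/ precedes the alveolar consonant /r/, so it assimilates in place to [n]. /fagerdakitorjimro/ → fagerdakitorjinro.
Rule 4 (final vowel raising): /o/ is a mid vowel in word-final position, so it raises to [u]. /fagerdakitorjinro/ → fagerdakitorjinru.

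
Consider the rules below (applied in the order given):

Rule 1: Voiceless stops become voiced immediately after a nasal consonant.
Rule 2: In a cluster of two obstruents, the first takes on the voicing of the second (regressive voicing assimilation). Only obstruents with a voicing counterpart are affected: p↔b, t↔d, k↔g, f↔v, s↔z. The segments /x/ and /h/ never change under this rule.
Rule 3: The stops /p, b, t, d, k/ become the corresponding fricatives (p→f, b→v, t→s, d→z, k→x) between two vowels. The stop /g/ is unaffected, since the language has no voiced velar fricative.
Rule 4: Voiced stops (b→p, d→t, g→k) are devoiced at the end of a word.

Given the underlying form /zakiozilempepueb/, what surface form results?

Rule 1 (post-nasal voicing): /p/ is a voiceless stop immediately after the nasal /m/, so it voices to [b]. /zakiozilempepueb/ → zakiozilembepueb.
Rule 2 (regressive voicing assimilation): no segment meets the environment; /zakiozilembepueb/ is unchanged.
Rule 3 (intervocalic spirantization): /k/ is a stop between vowels /a/ and /i/, so it spirantizes to the fricative [x]. /p/ is a stop between vowels /e/ and /u/, so it spirantizes to the fricative [f]. /zakiozilembepueb/ → zaxiozilembefueb.
Rule 4 (final devoicing): /b/ is a voiced stop in word-final position, so it devoices to [p]. /zaxiozilembefueb/ → zaxiozilembefuep.

zaxiozilembefuep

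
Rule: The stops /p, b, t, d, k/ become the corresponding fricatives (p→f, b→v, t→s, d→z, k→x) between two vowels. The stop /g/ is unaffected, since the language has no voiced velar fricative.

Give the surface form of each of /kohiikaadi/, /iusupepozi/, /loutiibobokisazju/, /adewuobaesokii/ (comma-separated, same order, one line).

kohiixaazi, iusufefozi, lousiivovoxisazju, azewuovaesoxii

/kohiikaadi/: /k/ is a stop between vowels /i/ and /a/, so it spirantizes to the fricative [x]. /d/ is a stop between vowels /a/ and /i/, so it spirantizes to the fricative [z]. → [kohiixaazi].
/iusupepozi/: /p/ is a stop between vowels /u/ and /e/, so it spirantizes to the fricative [f]. /p/ is a stop between vowels /e/ and /o/, so it spirantizes to the fricative [f]. → [iusufefozi].
/loutiibobokisazju/: /t/ is a stop between vowels /u/ and /i/, so it spirantizes to the fricative [s]. /b/ is a stop between vowels /i/ and /o/, so it spirantizes to the fricative [v]. /b/ is a stop between vowels /o/ and /o/, so it spirantizes to the fricative [v]. /k/ is a stop between vowels /o/ and /i/, so it spirantizes to the fricative [x]. → [lousiivovoxisazju].
/adewuobaesokii/: /d/ is a stop between vowels /a/ and /e/, so it spirantizes to the fricative [z]. /b/ is a stop between vowels /o/ and /a/, so it spirantizes to the fricative [v]. /k/ is a stop between vowels /o/ and /i/, so it spirantizes to the fricative [x]. → [azewuovaesoxii].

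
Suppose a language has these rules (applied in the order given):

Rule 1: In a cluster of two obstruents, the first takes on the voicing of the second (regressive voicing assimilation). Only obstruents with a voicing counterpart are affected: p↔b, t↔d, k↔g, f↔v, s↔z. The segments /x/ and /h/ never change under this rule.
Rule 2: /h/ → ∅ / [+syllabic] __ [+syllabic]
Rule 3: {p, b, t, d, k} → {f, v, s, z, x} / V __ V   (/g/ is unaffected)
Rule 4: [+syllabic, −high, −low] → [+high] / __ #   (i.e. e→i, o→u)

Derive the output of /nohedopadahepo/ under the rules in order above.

Rule 1 (regressive voicing assimilation): no segment meets the environment; /nohedopadahepo/ is unchanged.
Rule 2 (intervocalic h-deletion): /h/ occurs between vowels /o/ and /e/, so it deletes. /h/ occurs between vowels /a/ and /e/, so it deletes. /nohedopadahepo/ → noedopadaepo.
Rule 3 (intervocalic spirantization): /d/ is a stop between vowels /e/ and /o/, so it spirantizes to the fricative [z]. /p/ is a stop between vowels /o/ and /a/, so it spirantizes to the fricative [f]. /d/ is a stop between vowels /a/ and /a/, so it spirantizes to the fricative [z]. /p/ is a stop between vowels /e/ and /o/, so it spirantizes to the fricative [f]. /noedopadaepo/ → noezofazaefo.
Rule 4 (final vowel raising): /o/ is a mid vowel in word-final position, so it raises to [u]. /noezofazaefo/ → noezofazaefu.

noezofazaefu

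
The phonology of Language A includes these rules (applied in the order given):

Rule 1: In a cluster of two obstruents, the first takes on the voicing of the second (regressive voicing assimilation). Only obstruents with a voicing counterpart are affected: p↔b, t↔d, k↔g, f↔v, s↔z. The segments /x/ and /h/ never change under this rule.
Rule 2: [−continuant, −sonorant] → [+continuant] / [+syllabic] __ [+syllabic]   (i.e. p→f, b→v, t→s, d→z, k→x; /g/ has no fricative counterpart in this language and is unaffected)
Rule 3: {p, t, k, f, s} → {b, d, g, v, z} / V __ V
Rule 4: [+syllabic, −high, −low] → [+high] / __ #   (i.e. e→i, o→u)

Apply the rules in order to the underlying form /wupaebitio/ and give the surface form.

Rule 1 (regressive voicing assimilation): no segment meets the environment; /wupaebitio/ is unchanged.
Rule 2 (intervocalic spirantization): /p/ is a stop between vowels /u/ and /a/, so it spirantizes to the fricative [f]. /b/ is a stop between vowels /e/ and /i/, so it spirantizes to the fricative [v]. /t/ is a stop between vowels /i/ and /i/, so it spirantizes to the fricative [s]. /wupaebitio/ → wufaevisio.
Rule 3 (intervocalic voicing): /f/ is a voiceless obstruent between vowels /u/ and /a/, so it voices to [v]. /s/ is a voiceless obstruent between vowels /i/ and /i/, so it voices to [z]. /wufaevisio/ → wuvaevizio.
Rule 4 (final vowel raising): /o/ is a mid vowel in word-final position, so it raises to [u]. /wuvaevizio/ → wuvaeviziu.

wuvaeviziu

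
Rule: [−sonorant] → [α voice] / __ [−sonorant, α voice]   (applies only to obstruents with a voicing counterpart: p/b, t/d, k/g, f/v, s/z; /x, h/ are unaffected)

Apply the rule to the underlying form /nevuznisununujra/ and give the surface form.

nevuznisununujra

No segment of /nevuznisununujra/ meets the structural description of the rule, so the form surfaces unchanged.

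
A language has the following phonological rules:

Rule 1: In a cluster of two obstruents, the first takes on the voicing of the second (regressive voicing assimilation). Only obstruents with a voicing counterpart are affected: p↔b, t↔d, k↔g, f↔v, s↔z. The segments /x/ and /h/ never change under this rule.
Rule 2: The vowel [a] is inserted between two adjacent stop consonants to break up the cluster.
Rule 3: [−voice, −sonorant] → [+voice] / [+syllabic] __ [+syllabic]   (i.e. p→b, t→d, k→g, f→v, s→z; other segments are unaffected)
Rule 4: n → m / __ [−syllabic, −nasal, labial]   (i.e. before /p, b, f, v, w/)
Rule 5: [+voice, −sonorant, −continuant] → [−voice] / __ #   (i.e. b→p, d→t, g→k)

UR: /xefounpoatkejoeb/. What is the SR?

Rule 1 (regressive voicing assimilation): no segment meets the environment; /xefounpoatkejoeb/ is unchanged.
Rule 2 (stop-cluster a-epenthesis): /t/ and /k/ form a stop–stop cluster, so [a] is inserted between them. /xefounpoatkejoeb/ → xefounpoatakejoeb.
Rule 3 (intervocalic voicing): /f/ is a voiceless obstruent between vowels /e/ and /o/, so it voices to [v]. /t/ is a voiceless obstruent between vowels /a/ and /a/, so it voices to [d]. /k/ is a voiceless obstruent between vowels /a/ and /e/, so it voices to [g]. /xefounpoatakejoeb/ → xevounpoadagejoeb.
Rule 4 (nasal place assimilation): /n/ precedes the labial consonant /p/, so it assimilates in place to [m]. /xevounpoadagejoeb/ → xevoumpoadagejoeb.
Rule 5 (final devoicing): /b/ is a voiced stop in word-final position, so it devoices to [p]. /xevoumpoadagejoeb/ → xevoumpoadagejoep.

xevoumpoadagejoep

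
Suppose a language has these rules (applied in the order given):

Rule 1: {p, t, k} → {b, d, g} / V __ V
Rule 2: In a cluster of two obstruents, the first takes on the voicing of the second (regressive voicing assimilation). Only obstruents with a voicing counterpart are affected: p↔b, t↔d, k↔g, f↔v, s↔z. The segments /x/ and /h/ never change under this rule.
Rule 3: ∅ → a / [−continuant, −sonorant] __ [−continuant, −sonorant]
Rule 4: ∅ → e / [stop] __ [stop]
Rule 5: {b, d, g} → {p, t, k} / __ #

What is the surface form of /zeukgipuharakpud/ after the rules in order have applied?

Rule 1 (intervocalic voicing): /p/ is a voiceless stop between vowels /i/ and /u/, so it voices to [b]. /zeukgipuharakpud/ → zeukgibuharakpud.
Rule 2 (regressive voicing assimilation): /k/ precedes the voiced obstruent /g/, so it voices to [g] by assimilation. /zeukgibuharakpud/ → zeuggibuharakpud.
Rule 3 (stop-cluster a-epenthesis): /g/ and /g/ form a stop–stop cluster, so [a] is inserted between them. /k/ and /p/ form a stop–stop cluster, so [a] is inserted between them. /zeuggibuharakpud/ → zeugagibuharakapud.
Rule 4 (stop-cluster e-epenthesis): no segment meets the environment; /zeugagibuharakapud/ is unchanged.
Rule 5 (final devoicing): /d/ is a voiced stop in word-final position, so it devoices to [t]. /zeugagibuharakapud/ → zeugagibuharakaput.

zeugagibuharakaput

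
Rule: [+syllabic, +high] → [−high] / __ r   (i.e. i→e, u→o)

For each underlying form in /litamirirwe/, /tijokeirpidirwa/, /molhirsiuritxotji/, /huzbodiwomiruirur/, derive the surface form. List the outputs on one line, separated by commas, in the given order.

/litamirirwe/: /i/ is a high vowel immediately before /r/, so it lowers to [e]. /i/ is a high vowel immediately before /r/, so it lowers to [e]. → [litamererwe].
/tijokeirpidirwa/: /i/ is a high vowel immediately before /r/, so it lowers to [e]. /i/ is a high vowel immediately before /r/, so it lowers to [e]. → [tijokeerpiderwa].
/molhirsiuritxotji/: /i/ is a high vowel immediately before /r/, so it lowers to [e]. /u/ is a high vowel immediately before /r/, so it lowers to [o]. → [molhersioritxotji].
/huzbodiwomiruirur/: /i/ is a high vowel immediately before /r/, so it lowers to [e]. /i/ is a high vowel immediately before /r/, so it lowers to [e]. /u/ is a high vowel immediately before /r/, so it lowers to [o]. → [huzbodiwomerueror].

litamererwe, tijokeerpiderwa, molhersioritxotji, huzbodiwomerueror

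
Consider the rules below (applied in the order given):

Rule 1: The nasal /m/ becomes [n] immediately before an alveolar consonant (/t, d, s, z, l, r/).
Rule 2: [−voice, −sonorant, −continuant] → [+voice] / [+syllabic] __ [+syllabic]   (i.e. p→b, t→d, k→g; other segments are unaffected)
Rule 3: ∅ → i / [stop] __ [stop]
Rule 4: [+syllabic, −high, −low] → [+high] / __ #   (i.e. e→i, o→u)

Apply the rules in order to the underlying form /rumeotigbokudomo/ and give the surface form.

Rule 1 (nasal place assimilation): no segment meets the environment; /rumeotigbokudomo/ is unchanged.
Rule 2 (intervocalic voicing): /t/ is a voiceless stop between vowels /o/ and /i/, so it voices to [d]. /k/ is a voiceless stop between vowels /o/ and /u/, so it voices to [g]. /rumeotigbokudomo/ → rumeodigbogudomo.
Rule 3 (stop-cluster i-epenthesis): /g/ and /b/ form a stop–stop cluster, so [i] is inserted between them. /rumeodigbogudomo/ → rumeodigibogudomo.
Rule 4 (final vowel raising): /o/ is a mid vowel in word-final position, so it raises to [u]. /rumeodigibogudomo/ → rumeodigibogudomu.

rumeodigibogudomu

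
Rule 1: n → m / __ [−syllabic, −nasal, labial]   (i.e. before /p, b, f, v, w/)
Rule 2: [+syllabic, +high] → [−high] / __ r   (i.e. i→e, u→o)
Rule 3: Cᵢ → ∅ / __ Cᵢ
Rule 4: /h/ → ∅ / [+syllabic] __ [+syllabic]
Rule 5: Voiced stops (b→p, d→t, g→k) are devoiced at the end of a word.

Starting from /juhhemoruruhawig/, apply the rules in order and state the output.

Rule 1 (nasal place assimilation): no segment meets the environment; /juhhemoruruhawig/ is unchanged.
Rule 2 (pre-rhotic lowering): /u/ is a high vowel immediately before /r/, so it lowers to [o]. /juhhemoruruhawig/ → juhhemororuhawig.
Rule 3 (degemination): /hh/ is a geminate; the first /h/ deletes. /juhhemororuhawig/ → juhemororuhawig.
Rule 4 (intervocalic h-deletion): /h/ occurs between vowels /u/ and /e/, so it deletes. /h/ occurs between vowels /u/ and /a/, so it deletes. /juhemororuhawig/ → juemororuawig.
Rule 5 (final devoicing): /g/ is a voiced stop in word-final position, so it devoices to [k]. /juemororuawig/ → juemororuawik.

juemororuawik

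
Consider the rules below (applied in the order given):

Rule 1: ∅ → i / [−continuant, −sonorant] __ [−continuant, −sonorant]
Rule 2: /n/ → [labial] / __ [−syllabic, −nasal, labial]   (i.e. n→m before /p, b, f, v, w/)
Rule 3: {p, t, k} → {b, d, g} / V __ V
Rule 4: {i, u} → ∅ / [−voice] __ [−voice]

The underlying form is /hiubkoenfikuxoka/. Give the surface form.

hiubigoemfiguxoga

Rule 1 (stop-cluster i-epenthesis): /b/ and /k/ form a stop–stop cluster, so [i] is inserted between them. /hiubkoenfikuxoka/ → hiubikoenfikuxoka.
Rule 2 (nasal place assimilation): /n/ precedes the labial consonant /f/, so it assimilates in place to [m]. /hiubikoenfikuxoka/ → hiubikoemfikuxoka.
Rule 3 (intervocalic voicing): /k/ is a voiceless stop between vowels /i/ and /o/, so it voices to [g]. /k/ is a voiceless stop between vowels /i/ and /u/, so it voices to [g]. /k/ is a voiceless stop between vowels /o/ and /a/, so it voices to [g]. /hiubikoemfikuxoka/ → hiubigoemfiguxoga.
Rule 4 (high vowel syncope): no segment meets the environment; /hiubigoemfiguxoga/ is unchanged.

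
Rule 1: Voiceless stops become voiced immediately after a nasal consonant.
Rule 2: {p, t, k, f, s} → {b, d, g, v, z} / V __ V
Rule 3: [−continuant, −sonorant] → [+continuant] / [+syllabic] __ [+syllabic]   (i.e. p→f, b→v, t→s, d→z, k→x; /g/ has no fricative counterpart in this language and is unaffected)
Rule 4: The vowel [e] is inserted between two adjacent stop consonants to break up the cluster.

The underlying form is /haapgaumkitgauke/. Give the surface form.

haapegaumgitegauge

Rule 1 (post-nasal voicing): /k/ is a voiceless stop immediately after the nasal /m/, so it voices to [g]. /haapgaumkitgauke/ → haapgaumgitgauke.
Rule 2 (intervocalic voicing): /k/ is a voiceless obstruent between vowels /u/ and /e/, so it voices to [g]. /haapgaumgitgauke/ → haapgaumgitgauge.
Rule 3 (intervocalic spirantization): no segment meets the environment; /haapgaumgitgauge/ is unchanged.
Rule 4 (stop-cluster e-epenthesis): /p/ and /g/ form a stop–stop cluster, so [e] is inserted between them. /t/ and /g/ form a stop–stop cluster, so [e] is inserted between them. /haapgaumgitgauge/ → haapegaumgitegauge.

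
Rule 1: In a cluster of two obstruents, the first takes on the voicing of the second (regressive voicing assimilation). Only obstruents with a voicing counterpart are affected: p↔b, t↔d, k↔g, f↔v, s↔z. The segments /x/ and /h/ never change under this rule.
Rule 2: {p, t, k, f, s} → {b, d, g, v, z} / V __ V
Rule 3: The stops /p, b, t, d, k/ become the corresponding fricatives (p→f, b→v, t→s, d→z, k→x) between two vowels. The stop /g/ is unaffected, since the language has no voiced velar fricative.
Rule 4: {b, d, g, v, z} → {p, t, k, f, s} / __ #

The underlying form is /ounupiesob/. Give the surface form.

ounuviezop

Rule 1 (regressive voicing assimilation): no segment meets the environment; /ounupiesob/ is unchanged.
Rule 2 (intervocalic voicing): /p/ is a voiceless obstruent between vowels /u/ and /i/, so it voices to [b]. /s/ is a voiceless obstruent between vowels /e/ and /o/, so it voices to [z]. /ounupiesob/ → ounubiezob.
Rule 3 (intervocalic spirantization): /b/ is a stop between vowels /u/ and /i/, so it spirantizes to the fricative [v]. /ounubiezob/ → ounuviezob.
Rule 4 (final devoicing): /b/ is a voiced obstruent in word-final position, so it devoices to [p]. /ounuviezob/ → ounuviezop.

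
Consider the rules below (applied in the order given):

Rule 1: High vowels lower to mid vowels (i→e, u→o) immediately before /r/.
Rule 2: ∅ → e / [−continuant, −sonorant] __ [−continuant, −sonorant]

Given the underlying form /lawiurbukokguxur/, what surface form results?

lawiorbukokeguxor

Rule 1 (pre-rhotic lowering): /u/ is a high vowel immediately before /r/, so it lowers to [o]. /u/ is a high vowel immediately before /r/, so it lowers to [o]. /lawiurbukokguxur/ → lawiorbukokguxor.
Rule 2 (stop-cluster e-epenthesis): /k/ and /g/ form a stop–stop cluster, so [e] is inserted between them. /lawiorbukokguxor/ → lawiorbukokeguxor.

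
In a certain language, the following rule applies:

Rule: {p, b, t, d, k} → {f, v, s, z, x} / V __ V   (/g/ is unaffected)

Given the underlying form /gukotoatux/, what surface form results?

guxosoasux

/k/ is a stop between vowels /u/ and /o/, so it spirantizes to the fricative [x].
/t/ is a stop between vowels /o/ and /o/, so it spirantizes to the fricative [s].
/t/ is a stop between vowels /a/ and /u/, so it spirantizes to the fricative [s].
Surface form: [guxosoasux].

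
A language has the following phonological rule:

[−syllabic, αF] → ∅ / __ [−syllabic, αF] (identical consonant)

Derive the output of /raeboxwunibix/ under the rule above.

No segment of /raeboxwunibix/ meets the structural description of the rule, so the form surfaces unchanged.

raeboxwunibix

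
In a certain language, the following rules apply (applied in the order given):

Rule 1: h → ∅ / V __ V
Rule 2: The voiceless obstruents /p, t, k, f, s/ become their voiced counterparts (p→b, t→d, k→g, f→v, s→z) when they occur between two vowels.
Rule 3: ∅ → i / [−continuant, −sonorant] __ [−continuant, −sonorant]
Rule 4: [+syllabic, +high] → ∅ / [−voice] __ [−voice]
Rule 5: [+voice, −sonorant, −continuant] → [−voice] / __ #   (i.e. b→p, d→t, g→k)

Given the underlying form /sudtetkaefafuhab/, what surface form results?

Rule 1 (intervocalic h-deletion): /h/ occurs between vowels /u/ and /a/, so it deletes. /sudtetkaefafuhab/ → sudtetkaefafuab.
Rule 2 (intervocalic voicing): /f/ is a voiceless obstruent between vowels /e/ and /a/, so it voices to [v]. /f/ is a voiceless obstruent between vowels /a/ and /u/, so it voices to [v]. /sudtetkaefafuab/ → sudtetkaevavuab.
Rule 3 (stop-cluster i-epenthesis): /d/ and /t/ form a stop–stop cluster, so [i] is inserted between them. /t/ and /k/ form a stop–stop cluster, so [i] is inserted between them. /sudtetkaevavuab/ → suditetikaevavuab.
Rule 4 (high vowel syncope): /i/ is a high vowel flanked by voiceless consonants /t/ and /k/, so it deletes. /suditetikaevavuab/ → suditetkaevavuab.
Rule 5 (final devoicing): /b/ is a voiced stop in word-final position, so it devoices to [p]. /suditetkaevavuab/ → suditetkaevavuap.

suditetkaevavuap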